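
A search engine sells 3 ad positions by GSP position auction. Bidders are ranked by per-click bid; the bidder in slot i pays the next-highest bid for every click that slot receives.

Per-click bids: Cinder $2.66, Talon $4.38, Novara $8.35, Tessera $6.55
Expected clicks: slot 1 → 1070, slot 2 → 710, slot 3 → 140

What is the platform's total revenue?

Sorting advertisers: $8.35 (Novara) > $6.55 (Tessera) > $4.38 (Talon) > $2.66 (Cinder)
Slot 1: Novara pays $6.55 × 1070 = $7008.50
Slot 2: Tessera pays $4.38 × 710 = $3109.80
Slot 3: Talon pays $2.66 × 140 = $372.40
Total = $10490.70

Total revenue: $10490.70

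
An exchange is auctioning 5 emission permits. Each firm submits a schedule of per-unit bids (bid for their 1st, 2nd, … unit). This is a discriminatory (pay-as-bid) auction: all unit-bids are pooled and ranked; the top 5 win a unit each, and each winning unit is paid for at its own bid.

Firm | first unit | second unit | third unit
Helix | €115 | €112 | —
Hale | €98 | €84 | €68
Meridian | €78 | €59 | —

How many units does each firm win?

Hale 2, Helix 2, Meridian 1

All unit-bids, highest first — top 5: 115 (Helix-1), 112 (Helix-2), 98 (Hale-1), 84 (Hale-2), 78 (Meridian-1)
Next rejected bid: €68 (not a price — pay-as-bid).
Allocation: Hale 2, Helix 2, Meridian 1.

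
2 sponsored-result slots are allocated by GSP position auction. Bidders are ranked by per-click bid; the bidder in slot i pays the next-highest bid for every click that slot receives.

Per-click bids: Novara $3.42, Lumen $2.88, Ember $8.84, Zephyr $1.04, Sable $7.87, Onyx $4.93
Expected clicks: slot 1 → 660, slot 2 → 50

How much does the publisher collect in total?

Per-click bids in order: $8.84 (Ember) > $7.87 (Sable) > $4.93 (Onyx) > …
Slot 1: Ember pays $7.87 × 660 = $5194.20
Slot 2: Sable pays $4.93 × 50 = $246.50
Total = $5440.70

Total revenue: $5440.70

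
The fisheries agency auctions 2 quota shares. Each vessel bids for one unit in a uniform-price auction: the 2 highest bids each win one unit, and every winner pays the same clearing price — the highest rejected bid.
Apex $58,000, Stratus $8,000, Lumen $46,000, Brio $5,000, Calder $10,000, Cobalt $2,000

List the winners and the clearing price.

Sorting: 58,000 (Apex), 46,000 (Lumen), 10,000 (Calder), 8,000 (Stratus), …
Winners (2 units): Apex, Lumen.
Highest unsuccessful bid: $10,000 → clearing price.

Apex, Lumen; each pays $10,000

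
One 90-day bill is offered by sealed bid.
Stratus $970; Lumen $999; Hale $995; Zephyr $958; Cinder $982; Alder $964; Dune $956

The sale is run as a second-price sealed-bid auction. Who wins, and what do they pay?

Lumen pays $995

Sorting bids: 999 (Lumen) > 995 (Hale) > 982 (Cinder) > 970 (Stratus) > 964 (Alder) > 958 (Zephyr) > …
Lumen is highest; pays the second-highest bid, $995.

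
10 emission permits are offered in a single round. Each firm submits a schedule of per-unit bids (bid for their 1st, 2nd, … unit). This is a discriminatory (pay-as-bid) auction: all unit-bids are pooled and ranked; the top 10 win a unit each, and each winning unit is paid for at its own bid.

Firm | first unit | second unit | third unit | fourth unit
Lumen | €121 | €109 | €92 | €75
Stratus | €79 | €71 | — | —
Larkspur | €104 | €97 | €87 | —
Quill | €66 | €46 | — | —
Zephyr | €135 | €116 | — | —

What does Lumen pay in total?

Pooled unit-bids ranked (top 10): 135 (Zephyr-1), 121 (Lumen-1), 116 (Zephyr-2), 109 (Lumen-2), 104 (Larkspur-1), 97 (Larkspur-2), 92 (Lumen-3), 87 (Larkspur-3), 79 (Stratus-1), 75 (Lumen-4)
Next rejected bid: €71 (not a price — pay-as-bid).
Lumen's winning unit-bids: 121 + 109 + 92 + 75 = €397.

Lumen pays €397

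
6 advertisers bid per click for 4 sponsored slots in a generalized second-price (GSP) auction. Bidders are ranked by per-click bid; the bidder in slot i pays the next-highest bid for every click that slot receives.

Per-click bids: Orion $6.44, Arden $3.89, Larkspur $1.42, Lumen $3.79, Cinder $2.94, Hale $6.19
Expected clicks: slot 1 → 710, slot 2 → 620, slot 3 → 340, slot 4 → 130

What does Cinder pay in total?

Per-click bids in order: $6.44 (Orion) > $6.19 (Hale) > $3.89 (Arden) > $3.79 (Lumen) > $2.94 (Cinder) > …
Cinder ranks below slot 4 → no slot, pays nothing.

Cinder pays $0.00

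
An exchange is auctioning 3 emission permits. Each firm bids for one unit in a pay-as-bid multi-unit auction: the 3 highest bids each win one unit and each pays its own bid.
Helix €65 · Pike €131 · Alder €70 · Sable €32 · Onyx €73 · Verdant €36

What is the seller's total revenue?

Bids ranked high→low: 131 (Pike), 73 (Onyx), 70 (Alder), 65 (Helix), 36 (Verdant), …
Top 3: Pike, Onyx, Alder.
Total revenue = 131 + 73 + 70 = €274.

Total revenue: €274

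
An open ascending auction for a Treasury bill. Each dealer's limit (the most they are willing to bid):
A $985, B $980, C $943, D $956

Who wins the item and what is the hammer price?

A wins at $980

Rule: the price rises until one bidder remains; the winner pays the price at which the last rival dropped out.
Sorting limits: 985 (A) > 980 (B) > 956 (D) > 943 (C)
Once the price passes $980, only A is left; the hammer falls at B's limit of $980.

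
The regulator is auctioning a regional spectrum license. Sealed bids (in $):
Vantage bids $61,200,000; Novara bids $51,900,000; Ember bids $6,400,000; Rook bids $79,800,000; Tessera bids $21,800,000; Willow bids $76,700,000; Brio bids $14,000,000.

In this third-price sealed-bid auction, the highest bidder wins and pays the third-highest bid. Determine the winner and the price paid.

Rook pays $61,200,000

Bids ranked: 79,800,000 (Rook) > 76,700,000 (Willow) > 61,200,000 (Vantage) > 51,900,000 (Novara) > 21,800,000 (Tessera) > 14,000,000 (Brio) > …
Rook wins; payment is bid #3 in the ranking = $61,200,000.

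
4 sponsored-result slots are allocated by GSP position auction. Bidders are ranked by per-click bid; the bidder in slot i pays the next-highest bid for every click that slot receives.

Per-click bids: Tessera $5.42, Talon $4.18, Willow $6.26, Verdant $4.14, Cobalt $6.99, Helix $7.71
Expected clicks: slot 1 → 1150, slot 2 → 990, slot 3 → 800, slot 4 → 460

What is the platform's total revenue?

Sorting advertisers: $7.71 (Helix) > $6.99 (Cobalt) > $6.26 (Willow) > $5.42 (Tessera) > $4.18 (Talon) > …
Slot 1: Helix pays $6.99 × 1150 = $8038.50
Slot 2: Cobalt pays $6.26 × 990 = $6197.40
Slot 3: Willow pays $5.42 × 800 = $4336.00
Slot 4: Tessera pays $4.18 × 460 = $1922.80
Total = $20494.70

Total revenue: $20494.70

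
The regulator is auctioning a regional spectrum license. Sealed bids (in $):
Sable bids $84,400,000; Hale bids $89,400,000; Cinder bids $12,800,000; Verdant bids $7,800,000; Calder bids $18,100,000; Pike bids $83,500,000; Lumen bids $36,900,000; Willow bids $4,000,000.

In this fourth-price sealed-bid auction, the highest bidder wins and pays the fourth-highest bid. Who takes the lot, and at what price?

Fourth-price sealed-bid auction: the highest bidder wins and pays the fourth-highest bid.
Bids ranked: 89,400,000 (Hale) > 84,400,000 (Sable) > 83,500,000 (Pike) > 36,900,000 (Lumen) > 18,100,000 (Calder) > 12,800,000 (Cinder) > …
Hale is highest; pays the fourth-highest bid, $36,900,000.

Hale pays $36,900,000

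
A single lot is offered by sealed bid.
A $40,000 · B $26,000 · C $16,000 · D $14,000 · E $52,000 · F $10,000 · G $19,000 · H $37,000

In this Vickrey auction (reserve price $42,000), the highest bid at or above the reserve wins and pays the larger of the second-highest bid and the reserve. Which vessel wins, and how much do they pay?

E pays $42,000

Bids ranked: 52,000 (E) > 40,000 (A) > 37,000 (H) > 26,000 (B) > 19,000 (G) > 16,000 (C) > …
Highest eligible bid: E at $52,000.
Second-highest bid $40,000 is below the reserve $42,000, so the reserve binds → payment $42,000.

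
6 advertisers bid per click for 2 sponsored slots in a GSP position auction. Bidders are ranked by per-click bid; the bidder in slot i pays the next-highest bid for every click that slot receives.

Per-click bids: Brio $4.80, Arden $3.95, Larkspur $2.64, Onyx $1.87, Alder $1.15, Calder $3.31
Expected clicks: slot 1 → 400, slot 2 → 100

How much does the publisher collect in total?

Total revenue: $1911.00

Sorting advertisers: $4.80 (Brio) > $3.95 (Arden) > $3.31 (Calder) > …
Slot 1: Brio pays $3.95 × 400 = $1580.00
Slot 2: Arden pays $3.31 × 100 = $331.00
Total = $1911.00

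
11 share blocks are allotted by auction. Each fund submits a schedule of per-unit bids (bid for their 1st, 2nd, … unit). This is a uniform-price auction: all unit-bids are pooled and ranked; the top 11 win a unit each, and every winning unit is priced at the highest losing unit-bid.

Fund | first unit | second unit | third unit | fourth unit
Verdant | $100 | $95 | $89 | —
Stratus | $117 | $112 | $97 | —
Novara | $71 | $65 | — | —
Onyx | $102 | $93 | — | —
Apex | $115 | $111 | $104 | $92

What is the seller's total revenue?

Merging the schedules and taking the best 11: 117 (Stratus-1), 115 (Apex-1), 112 (Stratus-2), 111 (Apex-2), 104 (Apex-3), 102 (Onyx-1), 100 (Verdant-1), 97 (Stratus-3), 95 (Verdant-2), 93 (Onyx-2), 92 (Apex-4)
First bid not allocated: $89.
Allocation: Apex 4, Onyx 2, Stratus 3, Verdant 2. Every unit priced at $89.
Revenue = 11 × 89 = $979.

Total revenue: $979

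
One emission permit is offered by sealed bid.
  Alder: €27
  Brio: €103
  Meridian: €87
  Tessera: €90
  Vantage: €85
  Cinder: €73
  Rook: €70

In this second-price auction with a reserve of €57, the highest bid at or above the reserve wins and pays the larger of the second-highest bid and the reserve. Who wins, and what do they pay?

Brio pays €90

Bids ranked: 103 (Brio) > 90 (Tessera) > 87 (Meridian) > 85 (Vantage) > 73 (Cinder) > 70 (Rook) > …
Highest eligible bid: Brio at €103.
max(second-highest €90, reserve €57) = €90; the reserve does not bind.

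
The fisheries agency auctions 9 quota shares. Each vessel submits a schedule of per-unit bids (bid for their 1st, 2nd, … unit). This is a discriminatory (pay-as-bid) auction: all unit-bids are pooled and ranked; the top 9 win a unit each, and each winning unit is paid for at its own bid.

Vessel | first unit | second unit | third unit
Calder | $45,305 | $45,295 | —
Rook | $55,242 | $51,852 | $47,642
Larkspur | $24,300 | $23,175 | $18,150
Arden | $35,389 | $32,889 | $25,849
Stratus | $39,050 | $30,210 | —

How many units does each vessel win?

Arden 2, Calder 2, Rook 3, Stratus 2

Pooled unit-bids ranked (top 9): 55,242 (Rook-1), 51,852 (Rook-2), 47,642 (Rook-3), 45,305 (Calder-1), 45,295 (Calder-2), 39,050 (Stratus-1), 35,389 (Arden-1), 32,889 (Arden-2), 30,210 (Stratus-2)
Next rejected bid: $25,849 (not a price — pay-as-bid).
Allocation: Arden 2, Calder 2, Rook 3, Stratus 2.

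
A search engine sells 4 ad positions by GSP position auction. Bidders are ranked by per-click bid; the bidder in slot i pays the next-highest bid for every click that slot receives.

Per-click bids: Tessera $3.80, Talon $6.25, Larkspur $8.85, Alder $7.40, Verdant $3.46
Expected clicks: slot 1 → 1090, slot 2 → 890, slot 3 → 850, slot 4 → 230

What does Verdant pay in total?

Verdant pays $0.00

Ranked by bid: $8.85 (Larkspur) > $7.40 (Alder) > $6.25 (Talon) > $3.80 (Tessera) > $3.46 (Verdant)
Verdant ranks below slot 4 → no slot, pays nothing.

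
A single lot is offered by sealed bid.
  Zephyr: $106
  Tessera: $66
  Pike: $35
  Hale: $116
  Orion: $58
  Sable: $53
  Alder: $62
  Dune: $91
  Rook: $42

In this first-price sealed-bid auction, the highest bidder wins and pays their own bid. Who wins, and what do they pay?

Hale pays $116

Rule: the highest bidder wins and pays their own bid.
Bids in order: 116 (Hale) > 106 (Zephyr) > 91 (Dune) > 66 (Tessera) > 62 (Alder) > 58 (Orion) > …
Hale is highest → pays own bid, $116.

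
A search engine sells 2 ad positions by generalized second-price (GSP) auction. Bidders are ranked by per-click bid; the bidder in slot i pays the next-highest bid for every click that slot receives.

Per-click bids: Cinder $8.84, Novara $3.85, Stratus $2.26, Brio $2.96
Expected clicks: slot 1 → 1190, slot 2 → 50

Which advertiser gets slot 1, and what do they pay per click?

Ranked by bid: $8.84 (Cinder) > $3.85 (Novara) > $2.96 (Brio) > …
Slot 1 goes to the first-ranked bidder, Cinder, who pays the next bid down: $3.85/click.

Cinder; $3.85 per click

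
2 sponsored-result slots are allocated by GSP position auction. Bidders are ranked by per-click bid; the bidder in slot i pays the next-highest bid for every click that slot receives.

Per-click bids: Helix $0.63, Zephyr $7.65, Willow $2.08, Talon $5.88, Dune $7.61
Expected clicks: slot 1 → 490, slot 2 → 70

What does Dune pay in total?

Dune pays $411.60

Sorting advertisers: $7.65 (Zephyr) > $7.61 (Dune) > $5.88 (Talon) > …
Dune holds slot 2 → pays next bid $5.88 × 70 clicks = $411.60.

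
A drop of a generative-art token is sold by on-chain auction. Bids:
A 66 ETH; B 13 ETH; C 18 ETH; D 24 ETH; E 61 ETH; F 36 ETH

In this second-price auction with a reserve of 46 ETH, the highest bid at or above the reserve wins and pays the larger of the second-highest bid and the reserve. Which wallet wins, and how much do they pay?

Bids in order: 66 (A) > 61 (E) > 36 (F) > 24 (D) > 18 (C) > 13 (B)
Highest eligible bid: A at 66 ETH.
max(second-highest 61 ETH, reserve 46 ETH) = 61 ETH; the reserve does not bind.

A pays 61 ETH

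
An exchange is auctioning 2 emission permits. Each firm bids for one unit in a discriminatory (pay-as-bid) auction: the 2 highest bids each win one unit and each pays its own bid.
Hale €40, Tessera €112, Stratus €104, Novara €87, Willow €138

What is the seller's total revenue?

Total revenue: €250

Sorting: 138 (Willow), 112 (Tessera), 104 (Stratus), 87 (Novara), …
Winners (2 units): Willow, Tessera.
Total revenue = 138 + 112 = €250.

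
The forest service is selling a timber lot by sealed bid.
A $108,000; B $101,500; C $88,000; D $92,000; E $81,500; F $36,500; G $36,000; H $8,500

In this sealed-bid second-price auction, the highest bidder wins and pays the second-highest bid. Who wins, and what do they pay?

A pays $101,500

Bids in order: 108,000 (A) > 101,500 (B) > 92,000 (D) > 88,000 (C) > 81,500 (E) > 36,500 (F) > …
A wins with the highest bid; price is set by the runner-up at $101,500.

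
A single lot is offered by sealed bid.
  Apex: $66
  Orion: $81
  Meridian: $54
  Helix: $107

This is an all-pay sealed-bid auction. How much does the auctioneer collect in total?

Total revenue: $308

Sorting bids: 107 (Helix) > 81 (Orion) > 66 (Apex) > 54 (Meridian)
Helix wins with the top bid; all bids are sunk regardless.
Every bidder forfeits their bid regardless of winning.
Revenue = 66 + 81 + 54 + 107 = $308.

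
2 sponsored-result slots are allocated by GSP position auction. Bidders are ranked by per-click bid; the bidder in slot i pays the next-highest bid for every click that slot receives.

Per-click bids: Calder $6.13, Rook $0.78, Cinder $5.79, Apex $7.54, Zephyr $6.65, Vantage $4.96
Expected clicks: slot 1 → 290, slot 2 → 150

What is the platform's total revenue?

Per-click bids in order: $7.54 (Apex) > $6.65 (Zephyr) > $6.13 (Calder) > …
Slot 1: Apex pays $6.65 × 290 = $1928.50
Slot 2: Zephyr pays $6.13 × 150 = $919.50
Total = $2848.00

Total revenue: $2848.00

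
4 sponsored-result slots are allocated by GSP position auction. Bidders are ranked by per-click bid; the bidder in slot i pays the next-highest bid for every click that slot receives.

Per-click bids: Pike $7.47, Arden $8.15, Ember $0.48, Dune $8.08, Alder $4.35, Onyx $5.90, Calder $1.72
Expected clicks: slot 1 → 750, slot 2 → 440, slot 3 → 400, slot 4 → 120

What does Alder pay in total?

Alder pays $0.00

Ranked by bid: $8.15 (Arden) > $8.08 (Dune) > $7.47 (Pike) > $5.90 (Onyx) > $4.35 (Alder) > …
Alder ranks below slot 4 → no slot, pays nothing.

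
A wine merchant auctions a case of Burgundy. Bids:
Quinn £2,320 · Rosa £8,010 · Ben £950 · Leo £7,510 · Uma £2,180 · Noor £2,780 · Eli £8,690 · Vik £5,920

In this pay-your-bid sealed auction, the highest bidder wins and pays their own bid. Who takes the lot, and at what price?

Eli pays £8,690

Sorting bids: 8,690 (Eli) > 8,010 (Rosa) > 7,510 (Leo) > 5,920 (Vik) > 2,780 (Noor) > 2,320 (Quinn) > …
First-price: Eli pays what they bid, £8,690.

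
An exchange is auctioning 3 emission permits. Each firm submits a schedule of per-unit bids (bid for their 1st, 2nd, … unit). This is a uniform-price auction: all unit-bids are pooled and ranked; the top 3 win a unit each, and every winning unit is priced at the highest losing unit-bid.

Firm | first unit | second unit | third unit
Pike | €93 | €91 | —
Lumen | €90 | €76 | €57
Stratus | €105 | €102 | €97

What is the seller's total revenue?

Total revenue: €279

Pooled unit-bids ranked (top 3): 105 (Stratus-1), 102 (Stratus-2), 97 (Stratus-3)
First bid not allocated: €93.
Allocation: Stratus 3. Every unit priced at €93.
Revenue = 3 × 93 = €279.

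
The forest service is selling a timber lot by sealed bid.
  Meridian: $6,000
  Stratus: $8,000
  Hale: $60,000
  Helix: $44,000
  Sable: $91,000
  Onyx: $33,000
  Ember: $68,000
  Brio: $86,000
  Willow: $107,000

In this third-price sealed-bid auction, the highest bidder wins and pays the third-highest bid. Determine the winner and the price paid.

Willow pays $86,000

Third-price sealed-bid auction: the highest bidder wins and pays the third-highest bid.
Sorting bids: 107,000 (Willow) > 91,000 (Sable) > 86,000 (Brio) > 68,000 (Ember) > 60,000 (Hale) > 44,000 (Helix) > …
Willow is highest; pays the third-highest bid, $86,000.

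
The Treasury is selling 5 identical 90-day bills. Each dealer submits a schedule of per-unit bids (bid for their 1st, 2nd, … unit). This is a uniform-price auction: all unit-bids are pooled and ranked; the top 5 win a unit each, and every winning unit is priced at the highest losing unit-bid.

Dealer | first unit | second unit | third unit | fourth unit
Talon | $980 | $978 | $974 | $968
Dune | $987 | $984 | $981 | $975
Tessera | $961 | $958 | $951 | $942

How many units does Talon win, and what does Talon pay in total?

Merging the schedules and taking the best 5: 987 (Dune-1), 984 (Dune-2), 981 (Dune-3), 980 (Talon-1), 978 (Talon-2)
Highest rejected unit-bid = $975.
Talon wins 2 unit(s) at $975 each.

Talon: 2 units, pays $1,950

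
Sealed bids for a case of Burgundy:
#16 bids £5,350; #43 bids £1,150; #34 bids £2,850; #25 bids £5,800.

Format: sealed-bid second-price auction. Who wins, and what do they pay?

#25 pays £5,350

Sorting bids: 5,800 (#25) > 5,350 (#16) > 2,850 (#34) > 1,150 (#43)
Second-price: #25 pays #16's bid of £5,350.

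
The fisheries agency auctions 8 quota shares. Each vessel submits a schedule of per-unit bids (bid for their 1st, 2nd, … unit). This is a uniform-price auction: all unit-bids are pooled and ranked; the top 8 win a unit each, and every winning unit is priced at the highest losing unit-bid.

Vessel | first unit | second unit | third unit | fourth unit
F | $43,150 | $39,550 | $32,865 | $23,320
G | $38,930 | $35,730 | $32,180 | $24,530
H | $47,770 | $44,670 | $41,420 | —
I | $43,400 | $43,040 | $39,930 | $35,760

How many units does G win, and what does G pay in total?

G: 0 units, pays $0

Pooled unit-bids ranked (top 8): 47,770 (H-1), 44,670 (H-2), 43,400 (I-1), 43,150 (F-1), 43,040 (I-2), 41,420 (H-3), 39,930 (I-3), 39,550 (F-2)
Highest rejected unit-bid = $38,930.
G wins 0 unit(s) at $38,930 each.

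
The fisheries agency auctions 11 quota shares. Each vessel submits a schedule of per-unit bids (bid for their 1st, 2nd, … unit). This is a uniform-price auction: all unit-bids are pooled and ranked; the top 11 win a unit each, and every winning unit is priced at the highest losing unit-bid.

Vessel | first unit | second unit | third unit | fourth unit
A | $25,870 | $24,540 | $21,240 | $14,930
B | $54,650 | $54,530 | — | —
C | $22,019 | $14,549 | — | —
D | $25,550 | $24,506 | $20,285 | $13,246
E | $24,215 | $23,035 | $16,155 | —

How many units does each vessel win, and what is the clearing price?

A 3, B 2, C 1, D 3, E 2; clearing price $16,155

Merging the schedules and taking the best 11: 54,650 (B-1), 54,530 (B-2), 25,870 (A-1), 25,550 (D-1), 24,540 (A-2), 24,506 (D-2), 24,215 (E-1), 23,035 (E-2), 22,019 (C-1), 21,240 (A-3), 20,285 (D-3)
The (k+1)-th unit-bid is $16,155.
Allocation: A 3, B 2, C 1, D 3, E 2.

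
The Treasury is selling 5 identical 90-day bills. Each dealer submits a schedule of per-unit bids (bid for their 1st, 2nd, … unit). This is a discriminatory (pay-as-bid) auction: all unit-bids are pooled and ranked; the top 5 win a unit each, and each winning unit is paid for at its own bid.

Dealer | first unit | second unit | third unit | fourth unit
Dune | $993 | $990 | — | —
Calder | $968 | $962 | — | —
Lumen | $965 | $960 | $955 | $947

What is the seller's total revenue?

Merging the schedules and taking the best 5: 993 (Dune-1), 990 (Dune-2), 968 (Calder-1), 965 (Lumen-1), 962 (Calder-2)
Next rejected bid: $960 (not a price — pay-as-bid).
Each winning unit pays its own bid.
Revenue = 993 + 990 + 968 + 965 + 962 = $4,878.

Total revenue: $4,878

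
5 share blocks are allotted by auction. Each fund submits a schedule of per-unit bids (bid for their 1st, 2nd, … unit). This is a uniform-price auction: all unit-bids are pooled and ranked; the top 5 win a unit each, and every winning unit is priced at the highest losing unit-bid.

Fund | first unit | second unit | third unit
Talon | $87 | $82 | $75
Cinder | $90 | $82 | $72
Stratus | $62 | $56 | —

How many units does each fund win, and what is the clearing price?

Pooled unit-bids ranked (top 5): 90 (Cinder-1), 87 (Talon-1), 82 (Talon-2), 82 (Cinder-2), 75 (Talon-3)
Highest rejected unit-bid = $72.
Allocation: Cinder 2, Talon 3.

Cinder 2, Talon 3; clearing price $72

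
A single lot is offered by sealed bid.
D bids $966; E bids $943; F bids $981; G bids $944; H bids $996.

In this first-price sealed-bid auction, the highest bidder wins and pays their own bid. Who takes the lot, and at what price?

Bids ranked: 996 (H) > 981 (F) > 966 (D) > 944 (G) > 943 (E)
First-price: H pays what they bid, $996.

H pays $996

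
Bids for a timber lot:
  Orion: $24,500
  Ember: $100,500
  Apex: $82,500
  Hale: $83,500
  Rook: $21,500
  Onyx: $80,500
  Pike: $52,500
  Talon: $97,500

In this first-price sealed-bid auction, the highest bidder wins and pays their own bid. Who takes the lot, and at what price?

Ember pays $100,500

Bids in order: 100,500 (Ember) > 97,500 (Talon) > 83,500 (Hale) > 82,500 (Apex) > 80,500 (Onyx) > 52,500 (Pike) > …
Ember has the highest bid and pays exactly that: $100,500.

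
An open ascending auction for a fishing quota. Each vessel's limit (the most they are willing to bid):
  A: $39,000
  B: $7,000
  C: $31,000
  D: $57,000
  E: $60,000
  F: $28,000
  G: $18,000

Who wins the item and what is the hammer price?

Sorting limits: 60,000 (E) > 57,000 (D) > 39,000 (A) > 31,000 (C) > 28,000 (F) > 18,000 (G) > …
D is the last rival to drop out, at $57,000; E remains and wins at that price.

E wins at $57,000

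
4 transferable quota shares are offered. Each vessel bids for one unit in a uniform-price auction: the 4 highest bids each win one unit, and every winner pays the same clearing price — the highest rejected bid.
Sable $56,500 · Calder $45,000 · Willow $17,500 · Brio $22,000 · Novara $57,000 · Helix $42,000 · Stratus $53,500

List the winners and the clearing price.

Sorting: 57,000 (Novara), 56,500 (Sable), 53,500 (Stratus), 45,000 (Calder), 42,000 (Helix), 22,000 (Brio), …
Top 4: Novara, Sable, Stratus, Calder.
Highest unsuccessful bid: $42,000 → clearing price.

Novara, Sable, Stratus, Calder; each pays $42,000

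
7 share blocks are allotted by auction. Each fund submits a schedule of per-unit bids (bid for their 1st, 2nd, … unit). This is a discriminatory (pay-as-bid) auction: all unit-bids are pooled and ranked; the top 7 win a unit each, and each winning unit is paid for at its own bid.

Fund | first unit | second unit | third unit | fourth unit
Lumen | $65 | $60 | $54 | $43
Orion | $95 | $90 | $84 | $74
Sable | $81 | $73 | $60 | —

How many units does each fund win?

Lumen 1, Orion 4, Sable 2

All unit-bids, highest first — top 7: 95 (Orion-1), 90 (Orion-2), 84 (Orion-3), 81 (Sable-1), 74 (Orion-4), 73 (Sable-2), 65 (Lumen-1)
Next rejected bid: $60 (not a price — pay-as-bid).
Allocation: Lumen 1, Orion 4, Sable 2.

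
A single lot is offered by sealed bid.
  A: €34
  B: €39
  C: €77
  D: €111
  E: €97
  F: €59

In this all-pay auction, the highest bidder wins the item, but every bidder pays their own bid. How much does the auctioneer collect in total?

Total revenue: €417

Bids in order: 111 (D) > 97 (E) > 77 (C) > 59 (F) > 39 (B) > 34 (A)
Every bidder forfeits their bid regardless of winning.
Revenue = 34 + 39 + 77 + 111 + 97 + 59 = €417.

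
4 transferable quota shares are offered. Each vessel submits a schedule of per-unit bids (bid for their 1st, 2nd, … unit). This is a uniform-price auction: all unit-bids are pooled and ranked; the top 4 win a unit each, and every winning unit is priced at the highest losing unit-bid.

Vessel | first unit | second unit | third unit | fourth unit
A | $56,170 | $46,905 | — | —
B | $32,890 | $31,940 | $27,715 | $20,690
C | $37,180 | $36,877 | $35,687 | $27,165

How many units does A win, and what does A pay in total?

A: 2 units, pays $71,374

Pooled unit-bids ranked (top 4): 56,170 (A-1), 46,905 (A-2), 37,180 (C-1), 36,877 (C-2)
First bid not allocated: $35,687.
A wins 2 unit(s) at $35,687 each.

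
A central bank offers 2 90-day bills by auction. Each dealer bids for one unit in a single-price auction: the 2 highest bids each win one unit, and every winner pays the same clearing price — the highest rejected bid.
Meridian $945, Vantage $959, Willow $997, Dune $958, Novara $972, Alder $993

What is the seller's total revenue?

Total revenue: $1,944

Bids ranked high→low: 997 (Willow), 993 (Alder), 972 (Novara), 959 (Vantage), …
The 2 highest are Willow, Alder.
Clearing price = highest rejected bid = $972.
Total revenue = 2 × $972 = $1,944.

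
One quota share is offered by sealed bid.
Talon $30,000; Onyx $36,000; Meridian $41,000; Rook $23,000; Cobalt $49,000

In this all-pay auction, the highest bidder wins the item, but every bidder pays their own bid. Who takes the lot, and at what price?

Rule: the highest bidder wins the item, but every bidder pays their own bid.
Bids ranked: 49,000 (Cobalt) > 41,000 (Meridian) > 36,000 (Onyx) > 30,000 (Talon) > 23,000 (Rook)
Cobalt is highest and takes the item; every bidder forfeits their bid.

Cobalt pays $49,000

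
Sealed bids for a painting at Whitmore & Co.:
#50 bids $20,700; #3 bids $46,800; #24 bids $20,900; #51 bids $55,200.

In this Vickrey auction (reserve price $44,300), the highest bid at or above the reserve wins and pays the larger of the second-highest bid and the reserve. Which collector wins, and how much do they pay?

#51 pays $46,800

Sorting bids: 55,200 (#51) > 46,800 (#3) > 20,900 (#24) > 20,700 (#50)
#51 has the top bid at or above the reserve ($55,200).
max(second-highest $46,800, reserve $44,300) = $46,800; the reserve does not bind.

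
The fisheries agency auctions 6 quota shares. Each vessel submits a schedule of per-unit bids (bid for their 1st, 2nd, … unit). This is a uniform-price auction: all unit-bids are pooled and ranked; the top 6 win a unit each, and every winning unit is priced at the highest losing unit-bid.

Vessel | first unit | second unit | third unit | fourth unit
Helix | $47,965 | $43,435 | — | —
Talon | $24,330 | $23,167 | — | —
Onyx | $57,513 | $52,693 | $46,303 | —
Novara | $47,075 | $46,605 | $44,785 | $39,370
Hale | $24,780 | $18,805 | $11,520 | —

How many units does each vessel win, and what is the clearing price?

Pooled unit-bids ranked (top 6): 57,513 (Onyx-1), 52,693 (Onyx-2), 47,965 (Helix-1), 47,075 (Novara-1), 46,605 (Novara-2), 46,303 (Onyx-3)
First bid not allocated: $44,785.
Allocation: Helix 1, Novara 2, Onyx 3.

Helix 1, Novara 2, Onyx 3; clearing price $44,785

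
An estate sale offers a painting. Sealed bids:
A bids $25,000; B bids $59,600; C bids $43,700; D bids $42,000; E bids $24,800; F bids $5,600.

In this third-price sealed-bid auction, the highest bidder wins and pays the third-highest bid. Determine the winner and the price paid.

Bids in order: 59,600 (B) > 43,700 (C) > 42,000 (D) > 25,000 (A) > 24,800 (E) > 5,600 (F)
B is highest; pays the third-highest bid, $42,000.

B pays $42,000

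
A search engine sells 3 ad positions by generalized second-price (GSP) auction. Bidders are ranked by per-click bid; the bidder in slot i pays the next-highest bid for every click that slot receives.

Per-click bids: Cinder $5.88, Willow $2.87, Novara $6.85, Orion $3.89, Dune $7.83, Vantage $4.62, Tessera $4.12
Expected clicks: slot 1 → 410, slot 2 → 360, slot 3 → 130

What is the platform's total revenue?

Ranked by bid: $7.83 (Dune) > $6.85 (Novara) > $5.88 (Cinder) > $4.62 (Vantage) > …
Slot 1: Dune pays $6.85 × 410 = $2808.50
Slot 2: Novara pays $5.88 × 360 = $2116.80
Slot 3: Cinder pays $4.62 × 130 = $600.60
Total = $5525.90

Total revenue: $5525.90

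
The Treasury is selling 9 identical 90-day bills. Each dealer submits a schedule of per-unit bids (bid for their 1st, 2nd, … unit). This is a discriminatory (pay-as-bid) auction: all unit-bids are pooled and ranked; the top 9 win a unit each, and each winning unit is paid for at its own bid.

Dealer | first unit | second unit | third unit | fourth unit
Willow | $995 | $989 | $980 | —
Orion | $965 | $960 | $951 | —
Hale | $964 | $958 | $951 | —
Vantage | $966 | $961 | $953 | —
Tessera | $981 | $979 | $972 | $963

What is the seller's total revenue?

All unit-bids, highest first — top 9: 995 (Willow-1), 989 (Willow-2), 981 (Tessera-1), 980 (Willow-3), 979 (Tessera-2), 972 (Tessera-3), 966 (Vantage-1), 965 (Orion-1), 964 (Hale-1)
Next rejected bid: $963 (not a price — pay-as-bid).
Each winning unit pays its own bid.
Revenue = 995 + 989 + 981 + 980 + 979 + 972 + 966 + 965 + 964 = $8,791.

Total revenue: $8,791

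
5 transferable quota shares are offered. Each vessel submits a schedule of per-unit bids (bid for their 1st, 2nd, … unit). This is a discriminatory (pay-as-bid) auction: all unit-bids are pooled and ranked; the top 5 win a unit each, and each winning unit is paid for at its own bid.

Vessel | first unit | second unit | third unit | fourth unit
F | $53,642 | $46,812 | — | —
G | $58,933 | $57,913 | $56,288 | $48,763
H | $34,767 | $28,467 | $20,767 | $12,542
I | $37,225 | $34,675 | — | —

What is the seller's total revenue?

Total revenue: $275,539

Pooled unit-bids ranked (top 5): 58,933 (G-1), 57,913 (G-2), 56,288 (G-3), 53,642 (F-1), 48,763 (G-4)
Next rejected bid: $46,812 (not a price — pay-as-bid).
Each winning unit pays its own bid.
Revenue = 58,933 + 57,913 + 56,288 + 53,642 + 48,763 = $275,539.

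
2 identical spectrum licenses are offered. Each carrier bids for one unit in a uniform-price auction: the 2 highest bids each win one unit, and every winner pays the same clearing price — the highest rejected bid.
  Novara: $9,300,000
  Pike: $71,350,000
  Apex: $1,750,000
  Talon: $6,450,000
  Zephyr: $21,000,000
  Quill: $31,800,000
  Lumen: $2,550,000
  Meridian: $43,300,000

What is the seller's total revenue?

Bids ranked high→low: 71,350,000 (Pike), 43,300,000 (Meridian), 31,800,000 (Quill), 21,000,000 (Zephyr), …
Top 2: Pike, Meridian.
First losing bid is Quill's $31,800,000, which sets the uniform price.
Total revenue = 2 × $31,800,000 = $63,600,000.

Total revenue: $63,600,000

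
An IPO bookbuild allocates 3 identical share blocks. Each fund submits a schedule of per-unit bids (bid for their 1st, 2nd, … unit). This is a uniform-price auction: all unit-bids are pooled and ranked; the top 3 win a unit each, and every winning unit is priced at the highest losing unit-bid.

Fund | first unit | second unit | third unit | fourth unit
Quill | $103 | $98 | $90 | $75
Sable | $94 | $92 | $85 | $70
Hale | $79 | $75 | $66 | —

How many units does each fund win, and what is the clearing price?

All unit-bids, highest first — top 3: 103 (Quill-1), 98 (Quill-2), 94 (Sable-1)
First bid not allocated: $92.
Allocation: Quill 2, Sable 1.

Quill 2, Sable 1; clearing price $92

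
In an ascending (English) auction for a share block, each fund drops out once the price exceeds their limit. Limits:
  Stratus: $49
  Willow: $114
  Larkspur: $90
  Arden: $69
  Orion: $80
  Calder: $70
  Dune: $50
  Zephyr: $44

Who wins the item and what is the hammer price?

Willow wins at $90

Rule: the price rises until one bidder remains; the winner pays the price at which the last rival dropped out.
Sorting limits: 114 (Willow) > 90 (Larkspur) > 80 (Orion) > 70 (Calder) > 69 (Arden) > 50 (Dune) > …
Bidding ends when Larkspur exits at $90; Willow takes it.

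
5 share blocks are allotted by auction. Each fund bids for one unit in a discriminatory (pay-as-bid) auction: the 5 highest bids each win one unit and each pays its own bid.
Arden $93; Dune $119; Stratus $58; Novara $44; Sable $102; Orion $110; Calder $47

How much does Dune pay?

Dune pays $119

Ordering the bids: 119 (Dune), 110 (Orion), 102 (Sable), 93 (Arden), 58 (Stratus), 47 (Calder), 44 (Novara)
The 5 highest are Dune, Orion, Sable, Arden, Stratus.
Dune wins → own bid $119.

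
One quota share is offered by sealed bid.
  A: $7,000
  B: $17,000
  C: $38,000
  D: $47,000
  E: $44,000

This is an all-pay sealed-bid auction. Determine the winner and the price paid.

Bids in order: 47,000 (D) > 44,000 (E) > 38,000 (C) > 17,000 (B) > 7,000 (A)
D wins with the top bid; all bids are sunk regardless.

D pays $47,000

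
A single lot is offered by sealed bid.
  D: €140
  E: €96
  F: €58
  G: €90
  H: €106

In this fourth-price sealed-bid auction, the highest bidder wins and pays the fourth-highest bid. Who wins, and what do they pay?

D pays €90

Sorting bids: 140 (D) > 106 (H) > 96 (E) > 90 (G) > 58 (F)
D wins; payment is bid #4 in the ranking = €90.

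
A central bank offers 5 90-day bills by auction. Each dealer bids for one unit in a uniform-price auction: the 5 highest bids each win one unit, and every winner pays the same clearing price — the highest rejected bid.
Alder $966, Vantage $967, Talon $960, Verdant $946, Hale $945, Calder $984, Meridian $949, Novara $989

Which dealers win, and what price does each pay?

Novara, Calder, Vantage, Alder, Talon; each pays $949

Ordering the bids: 989 (Novara), 984 (Calder), 967 (Vantage), 966 (Alder), 960 (Talon), 949 (Meridian), 946 (Verdant), …
Top 5: Novara, Calder, Vantage, Alder, Talon.
First losing bid is Meridian's $949, which sets the uniform price.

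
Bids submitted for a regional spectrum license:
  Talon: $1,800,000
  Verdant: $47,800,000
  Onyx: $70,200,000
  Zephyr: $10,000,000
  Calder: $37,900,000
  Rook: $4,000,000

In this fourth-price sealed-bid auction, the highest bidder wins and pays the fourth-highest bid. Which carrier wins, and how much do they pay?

Rule: the highest bidder wins and pays the fourth-highest bid.
Bids ranked: 70,200,000 (Onyx) > 47,800,000 (Verdant) > 37,900,000 (Calder) > 10,000,000 (Zephyr) > 4,000,000 (Rook) > 1,800,000 (Talon)
Onyx wins; payment is bid #4 in the ranking = $10,000,000.

Onyx pays $10,000,000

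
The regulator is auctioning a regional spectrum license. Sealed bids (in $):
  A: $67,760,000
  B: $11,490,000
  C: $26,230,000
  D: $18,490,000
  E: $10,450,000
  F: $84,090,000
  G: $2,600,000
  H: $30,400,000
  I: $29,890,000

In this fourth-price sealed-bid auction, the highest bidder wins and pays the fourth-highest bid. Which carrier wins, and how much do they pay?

F pays $29,890,000

Bids ranked: 84,090,000 (F) > 67,760,000 (A) > 30,400,000 (H) > 29,890,000 (I) > 26,230,000 (C) > 18,490,000 (D) > …
F wins; payment is bid #4 in the ranking = $29,890,000.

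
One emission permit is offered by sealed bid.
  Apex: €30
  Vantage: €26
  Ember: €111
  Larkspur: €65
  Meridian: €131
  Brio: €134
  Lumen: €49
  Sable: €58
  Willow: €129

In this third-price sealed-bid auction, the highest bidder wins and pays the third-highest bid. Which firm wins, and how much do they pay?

Third-price sealed-bid auction: the highest bidder wins and pays the third-highest bid.
Sorting bids: 134 (Brio) > 131 (Meridian) > 129 (Willow) > 111 (Ember) > 65 (Larkspur) > 58 (Sable) > …
Brio is highest; pays the third-highest bid, €129.

Brio pays €129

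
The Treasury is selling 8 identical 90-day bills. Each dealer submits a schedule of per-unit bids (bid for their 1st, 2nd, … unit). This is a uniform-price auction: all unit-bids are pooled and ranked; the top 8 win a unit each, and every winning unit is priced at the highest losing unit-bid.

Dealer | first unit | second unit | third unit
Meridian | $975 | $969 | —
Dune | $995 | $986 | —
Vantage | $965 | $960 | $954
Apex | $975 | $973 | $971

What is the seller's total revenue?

Merging the schedules and taking the best 8: 995 (Dune-1), 986 (Dune-2), 975 (Meridian-1), 975 (Apex-1), 973 (Apex-2), 971 (Apex-3), 969 (Meridian-2), 965 (Vantage-1)
Highest rejected unit-bid = $960.
Allocation: Apex 3, Dune 2, Meridian 2, Vantage 1. Every unit priced at $960.
Revenue = 8 × 960 = $7,680.

Total revenue: $7,680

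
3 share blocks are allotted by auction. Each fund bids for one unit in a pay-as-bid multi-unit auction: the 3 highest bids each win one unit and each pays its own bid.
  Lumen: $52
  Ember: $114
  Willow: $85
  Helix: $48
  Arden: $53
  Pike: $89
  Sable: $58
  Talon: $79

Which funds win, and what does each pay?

Bids ranked high→low: 114 (Ember), 89 (Pike), 85 (Willow), 79 (Talon), 58 (Sable), …
The 3 highest are Ember, Pike, Willow.
Each winner pays its own bid: Ember $114, Pike $89, Willow $85.

Ember $114, Pike $89, Willow $85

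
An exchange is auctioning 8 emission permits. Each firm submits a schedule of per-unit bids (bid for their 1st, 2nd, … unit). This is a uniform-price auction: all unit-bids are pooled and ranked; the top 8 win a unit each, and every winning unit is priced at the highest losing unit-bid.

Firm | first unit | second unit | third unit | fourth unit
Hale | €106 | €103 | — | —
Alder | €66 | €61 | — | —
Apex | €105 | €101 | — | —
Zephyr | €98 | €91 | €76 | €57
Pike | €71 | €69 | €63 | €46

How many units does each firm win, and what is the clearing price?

Apex 2, Hale 2, Pike 1, Zephyr 3; clearing price €69

Pooled unit-bids ranked (top 8): 106 (Hale-1), 105 (Apex-1), 103 (Hale-2), 101 (Apex-2), 98 (Zephyr-1), 91 (Zephyr-2), 76 (Zephyr-3), 71 (Pike-1)
Highest rejected unit-bid = €69.
Allocation: Apex 2, Hale 2, Pike 1, Zephyr 3.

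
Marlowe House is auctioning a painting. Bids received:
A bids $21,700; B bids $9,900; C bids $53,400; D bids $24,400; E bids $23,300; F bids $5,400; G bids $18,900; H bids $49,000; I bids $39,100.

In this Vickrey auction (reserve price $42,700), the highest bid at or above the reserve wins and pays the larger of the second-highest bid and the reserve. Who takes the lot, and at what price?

C pays $49,000

Rule: the highest bid at or above the reserve wins and pays the larger of the second-highest bid and the reserve.
Bids in order: 53,400 (C) > 49,000 (H) > 39,100 (I) > 24,400 (D) > 23,300 (E) > 21,700 (A) > …
C has the top bid at or above the reserve ($53,400).
Second-highest bid $49,000 exceeds the reserve $42,700 → payment $49,000.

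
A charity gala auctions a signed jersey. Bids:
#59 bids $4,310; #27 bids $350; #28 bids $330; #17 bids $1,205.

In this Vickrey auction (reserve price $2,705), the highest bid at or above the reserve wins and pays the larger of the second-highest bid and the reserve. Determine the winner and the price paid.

#59 pays $2,705

Sorting bids: 4,310 (#59) > 1,205 (#17) > 350 (#27) > 330 (#28)
Highest eligible bid: #59 at $4,310.
Second-highest bid $1,205 is below the reserve $2,705, so the reserve binds → payment $2,705.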